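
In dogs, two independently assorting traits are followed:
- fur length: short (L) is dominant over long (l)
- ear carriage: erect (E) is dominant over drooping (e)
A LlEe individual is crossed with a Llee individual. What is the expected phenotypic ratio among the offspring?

Dihybrid cross LlEe × Llee — consider each gene separately:
fur length: Ll × Ll → 1 LL, 2 Ll, 1 ll → 3 L_ : 1 ll (out of 4)
ear carriage: Ee × ee → 2 Ee, 2 ee → 2 E_ : 2 ee (out of 4)
Combine (counts out of 4 × 4 = 16): short/erect (L_E_) = 3×2 = 6; short/drooping (L_ee) = 3×2 = 6; long/erect (llE_) = 1×2 = 2; long/drooping (llee) = 1×2 = 2
Phenotype counts (out of 16): 6 short/erect, 6 short/drooping, 2 long/erect, 2 long/drooping
Ratio: 3 short/erect : 3 short/drooping : 1 long/erect : 1 long/drooping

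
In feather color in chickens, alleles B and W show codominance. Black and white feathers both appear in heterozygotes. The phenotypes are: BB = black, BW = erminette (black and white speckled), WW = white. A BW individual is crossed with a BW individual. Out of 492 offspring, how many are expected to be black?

Punnett square for BW × BW:
Offspring genotypes: 1 BB, 2 BW, 1 WW
Phenotype counts: 1 black, 2 erminette (black and white speckled), 1 white
black: 1 out of 4 → fraction 1/4
Expected count = 1/4 × 492 = 123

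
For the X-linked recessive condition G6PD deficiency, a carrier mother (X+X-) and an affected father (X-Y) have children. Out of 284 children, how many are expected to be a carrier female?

Cross: X+X- × X-Y
Offspring: 1 X+X-, 1 X+Y, 1 X-X-, 1 X-Y
Probability of a carrier female: 1/4
Expected count = 1/4 × 284 = 71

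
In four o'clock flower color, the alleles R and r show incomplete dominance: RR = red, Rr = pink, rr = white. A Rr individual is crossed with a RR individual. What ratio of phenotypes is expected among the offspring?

Punnett square for Rr × RR:
Offspring genotypes: 2 RR, 2 Rr
Phenotype counts: 2 red, 2 pink
Ratio: 1 red : 1 pink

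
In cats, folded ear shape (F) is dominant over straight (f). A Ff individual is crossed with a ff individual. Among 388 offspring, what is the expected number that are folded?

Punnett square for Ff × ff:
Offspring genotypes: 2 Ff, 2 ff
folded: 2, straight: 2
folded: 2 out of 4 → fraction 1/2
Expected count = 1/2 × 388 = 194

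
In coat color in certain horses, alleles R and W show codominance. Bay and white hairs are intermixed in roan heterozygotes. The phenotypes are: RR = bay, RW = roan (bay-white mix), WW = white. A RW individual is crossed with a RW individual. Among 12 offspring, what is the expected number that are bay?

Punnett square for RW × RW:
Offspring genotypes: 1 RR, 2 RW, 1 WW
Phenotype counts: 1 bay, 2 roan (bay-white mix), 1 white
bay: 1 out of 4 → fraction 1/4
Expected count = 1/4 × 12 = 3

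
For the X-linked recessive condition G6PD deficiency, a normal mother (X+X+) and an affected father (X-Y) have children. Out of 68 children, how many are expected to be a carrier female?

Cross: X+X+ × X-Y
Offspring: 2 X+X-, 2 X+Y
Probability of a carrier female: 2/4 = 1/2
Expected count = 1/2 × 68 = 34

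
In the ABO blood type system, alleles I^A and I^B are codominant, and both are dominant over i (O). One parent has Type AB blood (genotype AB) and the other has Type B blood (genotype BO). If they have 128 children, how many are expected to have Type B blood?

Cross: AB × BO
Possible offspring genotypes: 1 AB, 1 AO, 1 BB, 1 BO
Blood type counts: 1 Type AB, 1 Type A, 2 Type B
Probability of Type B: 2/4 = 1/2
Expected count = 1/2 × 128 = 64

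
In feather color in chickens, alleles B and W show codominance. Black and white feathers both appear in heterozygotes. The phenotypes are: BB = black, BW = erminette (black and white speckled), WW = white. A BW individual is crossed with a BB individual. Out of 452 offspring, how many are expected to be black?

Punnett square for BW × BB:
Offspring genotypes: 2 BB, 2 BW
Phenotype counts: 2 black, 2 erminette (black and white speckled)
black: 2 out of 4 → fraction 1/2
Expected count = 1/2 × 452 = 226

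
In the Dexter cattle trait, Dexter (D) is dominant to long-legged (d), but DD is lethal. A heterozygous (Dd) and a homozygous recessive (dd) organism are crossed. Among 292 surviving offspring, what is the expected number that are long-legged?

Cross: Dd × dd
Punnett square offspring (before lethality): 2 Dd, 2 dd
No DD offspring are produced in this cross.
long-legged: 2 out of 4 → fraction 1/2
Expected count = 1/2 × 292 = 146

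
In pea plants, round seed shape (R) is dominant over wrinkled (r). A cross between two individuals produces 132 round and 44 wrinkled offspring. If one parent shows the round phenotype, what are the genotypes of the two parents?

Observed offspring: 132 round, 44 wrinkled
The observed ratio simplifies to 3:1. Wrinkled (rr) offspring appear, so each parent must contribute one r allele. The parent stated to show round carries R, so it is Rr. The other parent is then either Rr or rr: Rr × rr would give a 1:1 split, whereas Rr × Rr gives 3:1 — matching the data. So both parents are heterozygous (Rr × Rr).
Parent genotypes: Rr × Rr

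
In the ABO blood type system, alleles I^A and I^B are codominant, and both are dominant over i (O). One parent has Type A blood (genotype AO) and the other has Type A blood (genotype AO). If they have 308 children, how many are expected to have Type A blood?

Cross: AO × AO
Possible offspring genotypes: 1 AA, 2 AO, 1 OO
Blood type counts: 3 Type A, 1 Type O
Probability of Type A: 3/4
Expected count = 3/4 × 308 = 231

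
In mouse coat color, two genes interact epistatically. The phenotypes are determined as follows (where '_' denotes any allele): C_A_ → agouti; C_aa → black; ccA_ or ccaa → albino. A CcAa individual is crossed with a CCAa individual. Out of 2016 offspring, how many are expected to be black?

Cross: CcAa × CCAa — consider each gene separately:
C gene: Cc × CC → 2 CC, 2 Cc → 4 C_ (out of 4)
A gene: Aa × Aa → 1 AA, 2 Aa, 1 aa → 3 A_ : 1 aa (out of 4)
Genotype classes (out of 4 × 4 = 16): C_A_ = 4×3 = 12; C_aa = 4×1 = 4
Apply the phenotype rules: C_A_ (12) → agouti; C_aa (4) → black
Phenotype counts (out of 16): 12 agouti, 4 black
black: 4 out of 16 → fraction 1/4
Expected count = 1/4 × 2016 = 504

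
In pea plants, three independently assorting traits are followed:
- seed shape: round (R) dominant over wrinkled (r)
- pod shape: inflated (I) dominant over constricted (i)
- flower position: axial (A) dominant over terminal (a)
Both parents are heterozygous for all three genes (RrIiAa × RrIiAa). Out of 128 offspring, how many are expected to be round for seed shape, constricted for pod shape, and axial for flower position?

Trihybrid cross: RrIiAa × RrIiAa
Each trait segregates independently with a 3:1 phenotypic ratio, so each gene contributes 3/4 (dominant) or 1/4 (recessive).
Target: round (seed shape), constricted (pod shape), axial (flower position)
Probability = product of independent per-trait probabilities
= 3/4 × 1/4 × 3/4 = 9/64
Expected count = 9/64 × 128 = 18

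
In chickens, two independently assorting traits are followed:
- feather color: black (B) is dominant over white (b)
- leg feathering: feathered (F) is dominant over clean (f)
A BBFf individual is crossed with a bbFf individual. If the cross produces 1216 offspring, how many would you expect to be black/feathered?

Dihybrid cross BBFf × bbFf — consider each gene separately:
feather color: BB × bb → 4 Bb → 4 B_ (out of 4)
leg feathering: Ff × Ff → 1 FF, 2 Ff, 1 ff → 3 F_ : 1 ff (out of 4)
Combine (counts out of 4 × 4 = 16): black/feathered (B_F_) = 4×3 = 12; black/clean (B_ff) = 4×1 = 4
Phenotype counts (out of 16): 12 black/feathered, 4 black/clean
black/feathered: 12 out of 16 → fraction 3/4
Expected count = 3/4 × 1216 = 912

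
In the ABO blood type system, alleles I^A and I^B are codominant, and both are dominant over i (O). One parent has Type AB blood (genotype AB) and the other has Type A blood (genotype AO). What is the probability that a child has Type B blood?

Cross: AB × AO
Possible offspring genotypes: 1 AA, 1 AO, 1 AB, 1 BO
Blood type counts: 2 Type A, 1 Type AB, 1 Type B
Probability of Type B: 1/4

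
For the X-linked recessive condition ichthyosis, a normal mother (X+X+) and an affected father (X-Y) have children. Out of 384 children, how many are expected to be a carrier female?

Cross: X+X+ × X-Y
Offspring: 2 X+X-, 2 X+Y
Probability of a carrier female: 2/4 = 1/2
Expected count = 1/2 × 384 = 192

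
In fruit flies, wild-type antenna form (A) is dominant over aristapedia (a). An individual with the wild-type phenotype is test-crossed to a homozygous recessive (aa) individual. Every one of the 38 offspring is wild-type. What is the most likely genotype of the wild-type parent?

Test cross: ? × aa
All offspring are wild-type.
If the unknown parent were heterozygous (Aa), about half of 38 offspring would be aristapedia; none are. The unknown parent is most likely homozygous dominant (AA).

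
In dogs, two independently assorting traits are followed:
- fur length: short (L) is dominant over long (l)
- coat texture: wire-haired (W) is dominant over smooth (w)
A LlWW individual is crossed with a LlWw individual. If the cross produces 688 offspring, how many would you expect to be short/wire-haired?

Dihybrid cross LlWW × LlWw — consider each gene separately:
fur length: Ll × Ll → 1 LL, 2 Ll, 1 ll → 3 L_ : 1 ll (out of 4)
coat texture: WW × Ww → 2 WW, 2 Ww → 4 W_ (out of 4)
Combine (counts out of 4 × 4 = 16): short/wire-haired (L_W_) = 3×4 = 12; long/wire-haired (llW_) = 1×4 = 4
Phenotype counts (out of 16): 12 short/wire-haired, 4 long/wire-haired
short/wire-haired: 12 out of 16 → fraction 3/4
Expected count = 3/4 × 688 = 516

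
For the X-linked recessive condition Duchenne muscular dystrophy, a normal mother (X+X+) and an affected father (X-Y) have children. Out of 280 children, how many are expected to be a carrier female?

Cross: X+X+ × X-Y
Offspring: 2 X+X-, 2 X+Y
Probability of a carrier female: 2/4 = 1/2
Expected count = 1/2 × 280 = 140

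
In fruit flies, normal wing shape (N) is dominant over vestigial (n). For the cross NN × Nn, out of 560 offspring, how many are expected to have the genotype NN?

Punnett square for NN × Nn:
Offspring genotypes: 2 NN, 2 Nn
Total offspring: 4
Count with target: 2
Probability: 2/4 = 1/2
Expected count = 1/2 × 560 = 280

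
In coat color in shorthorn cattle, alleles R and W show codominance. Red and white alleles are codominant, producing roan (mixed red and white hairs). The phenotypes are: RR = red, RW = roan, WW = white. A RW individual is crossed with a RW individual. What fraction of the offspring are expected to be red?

Punnett square for RW × RW:
Offspring genotypes: 1 RR, 2 RW, 1 WW
Phenotype counts: 1 red, 2 roan, 1 white
red: 1 out of 4
Probability: 1/4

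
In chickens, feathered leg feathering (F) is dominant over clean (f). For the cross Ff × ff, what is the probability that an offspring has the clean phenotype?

Punnett square for Ff × ff:
Offspring genotypes: 2 Ff, 2 ff
Total offspring: 4
Count with target: 2
Probability: 2/4 = 1/2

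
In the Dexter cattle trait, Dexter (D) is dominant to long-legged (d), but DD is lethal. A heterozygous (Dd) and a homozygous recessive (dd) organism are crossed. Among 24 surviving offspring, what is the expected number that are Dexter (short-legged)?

Cross: Dd × dd
Punnett square offspring (before lethality): 2 Dd, 2 dd
No DD offspring are produced in this cross.
Dexter (short-legged): 2 out of 4 → fraction 1/2
Expected count = 1/2 × 24 = 12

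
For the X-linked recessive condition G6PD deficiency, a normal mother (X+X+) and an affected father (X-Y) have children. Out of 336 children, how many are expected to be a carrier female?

Cross: X+X+ × X-Y
Offspring: 2 X+X-, 2 X+Y
Probability of a carrier female: 2/4 = 1/2
Expected count = 1/2 × 336 = 168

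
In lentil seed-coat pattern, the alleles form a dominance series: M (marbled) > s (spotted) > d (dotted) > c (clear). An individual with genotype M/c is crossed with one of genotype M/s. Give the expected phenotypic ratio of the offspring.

Cross: M/c × M/s
Allele dominance: M > s > d > c
Offspring genotypes: 1 M/M, 1 M/s, 1 M/c, 1 s/c
Phenotype counts: 3 marbled, 1 spotted
Ratio: 3 marbled : 1 spotted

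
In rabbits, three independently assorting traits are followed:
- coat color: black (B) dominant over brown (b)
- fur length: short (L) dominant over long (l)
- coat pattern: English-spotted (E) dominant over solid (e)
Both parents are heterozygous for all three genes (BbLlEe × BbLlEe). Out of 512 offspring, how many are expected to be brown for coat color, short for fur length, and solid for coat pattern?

Trihybrid cross: BbLlEe × BbLlEe
Each trait segregates independently with a 3:1 phenotypic ratio, so each gene contributes 3/4 (dominant) or 1/4 (recessive).
Target: brown (coat color), short (fur length), solid (coat pattern)
Probability = product of independent per-trait probabilities
= 1/4 × 3/4 × 1/4 = 3/64
Expected count = 3/64 × 512 = 24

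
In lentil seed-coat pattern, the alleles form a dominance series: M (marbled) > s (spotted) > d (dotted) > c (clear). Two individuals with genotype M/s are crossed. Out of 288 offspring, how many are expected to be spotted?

Cross: M/s × M/s
Allele dominance: M > s > d > c
Offspring genotypes: 1 M/M, 2 M/s, 1 s/s
Phenotype counts: 3 marbled, 1 spotted
spotted: 1 out of 4 → fraction 1/4
Expected count = 1/4 × 288 = 72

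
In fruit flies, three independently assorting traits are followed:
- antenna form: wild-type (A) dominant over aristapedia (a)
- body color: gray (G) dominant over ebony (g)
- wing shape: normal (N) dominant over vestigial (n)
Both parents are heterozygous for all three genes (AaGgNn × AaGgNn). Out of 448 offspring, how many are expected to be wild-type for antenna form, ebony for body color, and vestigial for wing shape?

Trihybrid cross: AaGgNn × AaGgNn
Each trait segregates independently with a 3:1 phenotypic ratio, so each gene contributes 3/4 (dominant) or 1/4 (recessive).
Target: wild-type (antenna form), ebony (body color), vestigial (wing shape)
Probability = product of independent per-trait probabilities
= 3/4 × 1/4 × 1/4 = 3/64
Expected count = 3/64 × 448 = 21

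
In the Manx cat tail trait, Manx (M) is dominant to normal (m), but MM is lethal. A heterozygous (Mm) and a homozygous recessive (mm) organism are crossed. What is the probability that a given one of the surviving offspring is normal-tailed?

Cross: Mm × mm
Punnett square offspring (before lethality): 2 Mm, 2 mm
No MM offspring are produced in this cross.
normal-tailed: 2 out of 4
Probability: 2/4 = 1/2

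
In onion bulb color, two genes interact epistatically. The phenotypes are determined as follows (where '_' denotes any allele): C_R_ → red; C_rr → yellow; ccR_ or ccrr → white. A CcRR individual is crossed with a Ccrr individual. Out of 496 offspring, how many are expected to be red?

Cross: CcRR × Ccrr — consider each gene separately:
C gene: Cc × Cc → 1 CC, 2 Cc, 1 cc → 3 C_ : 1 cc (out of 4)
R gene: RR × rr → 4 Rr → 4 R_ (out of 4)
Genotype classes (out of 4 × 4 = 16): C_R_ = 3×4 = 12; ccR_ = 1×4 = 4
Apply the phenotype rules: C_R_ (12) → red; ccR_ (4) → white
Phenotype counts (out of 16): 12 red, 4 white
red: 12 out of 16 → fraction 3/4
Expected count = 3/4 × 496 = 372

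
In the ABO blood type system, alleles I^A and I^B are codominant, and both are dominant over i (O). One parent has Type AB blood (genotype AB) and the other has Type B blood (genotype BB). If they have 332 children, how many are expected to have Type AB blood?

Cross: AB × BB
Possible offspring genotypes: 2 AB, 2 BB
Blood type counts: 2 Type AB, 2 Type B
Probability of Type AB: 2/4 = 1/2
Expected count = 1/2 × 332 = 166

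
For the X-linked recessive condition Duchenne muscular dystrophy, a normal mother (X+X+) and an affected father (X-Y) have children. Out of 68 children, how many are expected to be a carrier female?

Cross: X+X+ × X-Y
Offspring: 2 X+X-, 2 X+Y
Probability of a carrier female: 2/4 = 1/2
Expected count = 1/2 × 68 = 34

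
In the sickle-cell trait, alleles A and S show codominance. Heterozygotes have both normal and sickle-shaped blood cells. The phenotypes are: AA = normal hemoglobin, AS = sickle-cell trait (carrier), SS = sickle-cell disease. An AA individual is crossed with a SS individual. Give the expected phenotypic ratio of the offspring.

Punnett square for AA × SS:
Offspring genotypes: 4 AS
Phenotype counts: 4 sickle-cell trait (carrier)
Ratio: all sickle-cell trait (carrier)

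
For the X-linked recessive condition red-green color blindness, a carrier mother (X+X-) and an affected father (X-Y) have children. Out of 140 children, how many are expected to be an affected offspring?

Cross: X+X- × X-Y
Offspring: 1 X+X-, 1 X+Y, 1 X-X-, 1 X-Y
Probability of an affected offspring: 2/4 = 1/2
Expected count = 1/2 × 140 = 70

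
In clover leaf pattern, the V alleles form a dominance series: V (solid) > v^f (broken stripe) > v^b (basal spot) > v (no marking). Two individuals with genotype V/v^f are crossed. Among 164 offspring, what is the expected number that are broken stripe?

Cross: V/v^f × V/v^f
Allele dominance: V > v^f > v^b > v
Offspring genotypes: 1 V/V, 2 V/v^f, 1 v^f/v^f
Phenotype counts: 3 solid, 1 broken stripe
broken stripe: 1 out of 4 → fraction 1/4
Expected count = 1/4 × 164 = 41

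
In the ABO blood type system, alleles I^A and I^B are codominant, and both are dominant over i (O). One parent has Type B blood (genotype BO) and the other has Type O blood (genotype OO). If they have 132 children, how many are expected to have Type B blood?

Cross: BO × OO
Possible offspring genotypes: 2 BO, 2 OO
Blood type counts: 2 Type B, 2 Type O
Probability of Type B: 2/4 = 1/2
Expected count = 1/2 × 132 = 66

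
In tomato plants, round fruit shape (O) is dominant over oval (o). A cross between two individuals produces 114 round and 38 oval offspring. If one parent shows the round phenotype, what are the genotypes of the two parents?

Observed offspring: 114 round, 38 oval
The observed ratio simplifies to 3:1. Oval (oo) offspring appear, so each parent must contribute one o allele. The parent stated to show round carries O, so it is Oo. The other parent is then either Oo or oo: Oo × oo would give a 1:1 split, whereas Oo × Oo gives 3:1 — matching the data. So both parents are heterozygous (Oo × Oo).
Parent genotypes: Oo × Oo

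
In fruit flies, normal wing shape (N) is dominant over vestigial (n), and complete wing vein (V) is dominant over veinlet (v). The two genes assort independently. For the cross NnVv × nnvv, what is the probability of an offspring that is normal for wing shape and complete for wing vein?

Dihybrid cross NnVv × nnvv — consider each gene separately:
wing shape: Nn × nn → 2 Nn, 2 nn → 2 N_ : 2 nn (out of 4)
wing vein: Vv × vv → 2 Vv, 2 vv → 2 V_ : 2 vv (out of 4)
Looking for: normal (N_) and complete (V_)
P(normal) = 2/4, P(complete) = 2/4
P(both) = 2/4 × 2/4 = 4/16 = 1/4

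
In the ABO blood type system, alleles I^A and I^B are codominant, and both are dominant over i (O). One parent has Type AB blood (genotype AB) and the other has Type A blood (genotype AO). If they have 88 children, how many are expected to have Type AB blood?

Cross: AB × AO
Possible offspring genotypes: 1 AA, 1 AO, 1 AB, 1 BO
Blood type counts: 2 Type A, 1 Type AB, 1 Type B
Probability of Type AB: 1/4
Expected count = 1/4 × 88 = 22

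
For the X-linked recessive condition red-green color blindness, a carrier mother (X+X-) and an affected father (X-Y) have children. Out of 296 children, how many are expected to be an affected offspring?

Cross: X+X- × X-Y
Offspring: 1 X+X-, 1 X+Y, 1 X-X-, 1 X-Y
Probability of an affected offspring: 2/4 = 1/2
Expected count = 1/2 × 296 = 148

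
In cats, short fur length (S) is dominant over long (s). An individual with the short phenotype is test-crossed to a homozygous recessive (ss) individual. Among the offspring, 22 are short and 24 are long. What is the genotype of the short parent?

Test cross: ? × ss
Offspring: 22 short, 24 long — approximately 1:1.
A 1:1 ratio in a test cross indicates the unknown parent is heterozygous (Ss).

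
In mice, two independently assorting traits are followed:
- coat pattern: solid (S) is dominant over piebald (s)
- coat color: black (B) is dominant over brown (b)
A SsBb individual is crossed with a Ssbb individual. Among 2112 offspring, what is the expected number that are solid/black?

Dihybrid cross SsBb × Ssbb — consider each gene separately:
coat pattern: Ss × Ss → 1 SS, 2 Ss, 1 ss → 3 S_ : 1 ss (out of 4)
coat color: Bb × bb → 2 Bb, 2 bb → 2 B_ : 2 bb (out of 4)
Combine (counts out of 4 × 4 = 16): solid/black (S_B_) = 3×2 = 6; solid/brown (S_bb) = 3×2 = 6; piebald/black (ssB_) = 1×2 = 2; piebald/brown (ssbb) = 1×2 = 2
Phenotype counts (out of 16): 6 solid/black, 6 solid/brown, 2 piebald/black, 2 piebald/brown
solid/black: 6 out of 16 → fraction 3/8
Expected count = 3/8 × 2112 = 792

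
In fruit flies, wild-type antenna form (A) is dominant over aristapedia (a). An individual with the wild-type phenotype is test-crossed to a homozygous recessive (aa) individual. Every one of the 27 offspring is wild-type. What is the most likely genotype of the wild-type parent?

Test cross: ? × aa
All offspring are wild-type.
If the unknown parent were heterozygous (Aa), about half of 27 offspring would be aristapedia; none are. The unknown parent is most likely homozygous dominant (AA).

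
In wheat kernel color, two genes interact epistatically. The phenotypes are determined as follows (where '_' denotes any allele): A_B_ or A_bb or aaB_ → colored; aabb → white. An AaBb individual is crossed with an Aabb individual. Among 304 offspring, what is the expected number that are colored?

Cross: AaBb × Aabb — consider each gene separately:
A gene: Aa × Aa → 1 AA, 2 Aa, 1 aa → 3 A_ : 1 aa (out of 4)
B gene: Bb × bb → 2 Bb, 2 bb → 2 B_ : 2 bb (out of 4)
Genotype classes (out of 4 × 4 = 16): A_B_ = 3×2 = 6; A_bb = 3×2 = 6; aaB_ = 1×2 = 2; aabb = 1×2 = 2
Apply the phenotype rules: A_B_ (6) + A_bb (6) + aaB_ (2) → colored; aabb (2) → white
Phenotype counts (out of 16): 14 colored, 2 white
colored: 14 out of 16 → fraction 7/8
Expected count = 7/8 × 304 = 266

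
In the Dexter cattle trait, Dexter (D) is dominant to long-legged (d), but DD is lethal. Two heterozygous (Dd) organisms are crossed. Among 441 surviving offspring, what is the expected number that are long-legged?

Cross: Dd × Dd
Punnett square offspring (before lethality): 1 DD, 2 Dd, 1 dd
The DD genotype is lethal (embryos die); surviving offspring: 2 Dd, 1 dd
long-legged: 1 out of 3 → fraction 1/3
Expected count = 1/3 × 441 = 147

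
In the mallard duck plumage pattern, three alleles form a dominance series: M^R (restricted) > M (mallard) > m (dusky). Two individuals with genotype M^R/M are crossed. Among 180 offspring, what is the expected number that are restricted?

Cross: M^R/M × M^R/M
Allele dominance: M^R > M > m
Offspring genotypes: 1 M^R/M^R, 2 M^R/M, 1 M/M
Phenotype counts: 3 restricted, 1 mallard
restricted: 3 out of 4 → fraction 3/4
Expected count = 3/4 × 180 = 135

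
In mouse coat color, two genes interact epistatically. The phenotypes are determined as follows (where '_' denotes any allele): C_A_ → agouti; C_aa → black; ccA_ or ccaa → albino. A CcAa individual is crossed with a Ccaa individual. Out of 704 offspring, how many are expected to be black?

Cross: CcAa × Ccaa — consider each gene separately:
C gene: Cc × Cc → 1 CC, 2 Cc, 1 cc → 3 C_ : 1 cc (out of 4)
A gene: Aa × aa → 2 Aa, 2 aa → 2 A_ : 2 aa (out of 4)
Genotype classes (out of 4 × 4 = 16): C_A_ = 3×2 = 6; C_aa = 3×2 = 6; ccA_ = 1×2 = 2; ccaa = 1×2 = 2
Apply the phenotype rules: C_A_ (6) → agouti; C_aa (6) → black; ccA_ (2) + ccaa (2) → albino
Phenotype counts (out of 16): 6 agouti, 6 black, 4 albino
black: 6 out of 16 → fraction 3/8
Expected count = 3/8 × 704 = 264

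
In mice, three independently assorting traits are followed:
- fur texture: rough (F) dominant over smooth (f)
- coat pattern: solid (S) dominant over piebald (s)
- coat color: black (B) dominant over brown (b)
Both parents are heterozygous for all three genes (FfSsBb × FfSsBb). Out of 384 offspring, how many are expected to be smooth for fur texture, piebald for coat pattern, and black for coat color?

Trihybrid cross: FfSsBb × FfSsBb
Each trait segregates independently with a 3:1 phenotypic ratio, so each gene contributes 3/4 (dominant) or 1/4 (recessive).
Target: smooth (fur texture), piebald (coat pattern), black (coat color)
Probability = product of independent per-trait probabilities
= 1/4 × 1/4 × 3/4 = 3/64
Expected count = 3/64 × 384 = 18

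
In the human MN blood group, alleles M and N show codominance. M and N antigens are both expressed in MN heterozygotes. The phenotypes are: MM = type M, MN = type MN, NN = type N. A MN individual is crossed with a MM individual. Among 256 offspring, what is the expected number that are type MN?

Punnett square for MN × MM:
Offspring genotypes: 2 MM, 2 MN
Phenotype counts: 2 type M, 2 type MN
type MN: 2 out of 4 → fraction 1/2
Expected count = 1/2 × 256 = 128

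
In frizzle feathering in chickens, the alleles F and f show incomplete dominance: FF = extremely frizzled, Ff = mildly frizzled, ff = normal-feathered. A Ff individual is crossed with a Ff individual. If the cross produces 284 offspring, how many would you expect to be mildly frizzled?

Punnett square for Ff × Ff:
Offspring genotypes: 1 FF, 2 Ff, 1 ff
Phenotype counts: 1 extremely frizzled, 2 mildly frizzled, 1 normal-feathered
mildly frizzled: 2 out of 4 → fraction 1/2
Expected count = 1/2 × 284 = 142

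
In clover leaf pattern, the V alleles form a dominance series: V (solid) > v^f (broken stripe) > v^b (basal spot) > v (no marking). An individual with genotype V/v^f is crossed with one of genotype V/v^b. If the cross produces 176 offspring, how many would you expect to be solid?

Cross: V/v^f × V/v^b
Allele dominance: V > v^f > v^b > v
Offspring genotypes: 1 V/V, 1 V/v^b, 1 V/v^f, 1 v^f/v^b
Phenotype counts: 3 solid, 1 broken stripe
solid: 3 out of 4 → fraction 3/4
Expected count = 3/4 × 176 = 132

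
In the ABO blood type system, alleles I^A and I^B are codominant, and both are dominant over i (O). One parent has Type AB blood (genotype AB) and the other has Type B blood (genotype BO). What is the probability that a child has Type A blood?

Cross: AB × BO
Possible offspring genotypes: 1 AB, 1 AO, 1 BB, 1 BO
Blood type counts: 1 Type AB, 1 Type A, 2 Type B
Probability of Type A: 1/4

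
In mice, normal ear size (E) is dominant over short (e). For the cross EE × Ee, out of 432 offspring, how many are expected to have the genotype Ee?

Punnett square for EE × Ee:
Offspring genotypes: 2 EE, 2 Ee
Total offspring: 4
Count with target: 2
Probability: 2/4 = 1/2
Expected count = 1/2 × 432 = 216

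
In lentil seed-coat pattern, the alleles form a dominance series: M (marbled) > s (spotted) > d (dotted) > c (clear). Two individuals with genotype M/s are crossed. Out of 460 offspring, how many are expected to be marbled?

Cross: M/s × M/s
Allele dominance: M > s > d > c
Offspring genotypes: 1 M/M, 2 M/s, 1 s/s
Phenotype counts: 3 marbled, 1 spotted
marbled: 3 out of 4 → fraction 3/4
Expected count = 3/4 × 460 = 345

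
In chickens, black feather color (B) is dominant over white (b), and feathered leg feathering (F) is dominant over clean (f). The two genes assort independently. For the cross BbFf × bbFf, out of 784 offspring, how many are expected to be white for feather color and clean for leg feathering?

Dihybrid cross BbFf × bbFf — consider each gene separately:
feather color: Bb × bb → 2 Bb, 2 bb → 2 B_ : 2 bb (out of 4)
leg feathering: Ff × Ff → 1 FF, 2 Ff, 1 ff → 3 F_ : 1 ff (out of 4)
Looking for: white (bb) and clean (ff)
P(white) = 2/4, P(clean) = 1/4
P(both) = 2/4 × 1/4 = 2/16 = 1/8
Expected count = 1/8 × 784 = 98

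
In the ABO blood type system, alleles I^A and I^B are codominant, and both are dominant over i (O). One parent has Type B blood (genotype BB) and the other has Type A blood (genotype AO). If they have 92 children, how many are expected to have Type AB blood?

Cross: BB × AO
Possible offspring genotypes: 2 AB, 2 BO
Blood type counts: 2 Type AB, 2 Type B
Probability of Type AB: 2/4 = 1/2
Expected count = 1/2 × 92 = 46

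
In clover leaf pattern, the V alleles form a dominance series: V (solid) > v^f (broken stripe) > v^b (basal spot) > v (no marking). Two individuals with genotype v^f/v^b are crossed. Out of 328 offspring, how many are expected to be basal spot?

Cross: v^f/v^b × v^f/v^b
Allele dominance: V > v^f > v^b > v
Offspring genotypes: 1 v^f/v^f, 2 v^f/v^b, 1 v^b/v^b
Phenotype counts: 3 broken stripe, 1 basal spot
basal spot: 1 out of 4 → fraction 1/4
Expected count = 1/4 × 328 = 82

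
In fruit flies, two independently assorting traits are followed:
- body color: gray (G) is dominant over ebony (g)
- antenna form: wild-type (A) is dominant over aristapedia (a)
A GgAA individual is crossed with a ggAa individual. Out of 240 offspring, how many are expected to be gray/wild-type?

Dihybrid cross GgAA × ggAa — consider each gene separately:
body color: Gg × gg → 2 Gg, 2 gg → 2 G_ : 2 gg (out of 4)
antenna form: AA × Aa → 2 AA, 2 Aa → 4 A_ (out of 4)
Combine (counts out of 4 × 4 = 16): gray/wild-type (G_A_) = 2×4 = 8; ebony/wild-type (ggA_) = 2×4 = 8
Phenotype counts (out of 16): 8 gray/wild-type, 8 ebony/wild-type
gray/wild-type: 8 out of 16 → fraction 1/2
Expected count = 1/2 × 240 = 120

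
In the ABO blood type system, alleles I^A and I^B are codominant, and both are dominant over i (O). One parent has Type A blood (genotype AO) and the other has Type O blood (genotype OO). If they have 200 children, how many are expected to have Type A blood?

Cross: AO × OO
Possible offspring genotypes: 2 AO, 2 OO
Blood type counts: 2 Type A, 2 Type O
Probability of Type A: 2/4 = 1/2
Expected count = 1/2 × 200 = 100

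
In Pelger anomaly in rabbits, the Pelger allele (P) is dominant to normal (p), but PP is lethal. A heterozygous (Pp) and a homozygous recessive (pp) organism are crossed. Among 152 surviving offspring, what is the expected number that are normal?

Cross: Pp × pp
Punnett square offspring (before lethality): 2 Pp, 2 pp
No PP offspring are produced in this cross.
normal: 2 out of 4 → fraction 1/2
Expected count = 1/2 × 152 = 76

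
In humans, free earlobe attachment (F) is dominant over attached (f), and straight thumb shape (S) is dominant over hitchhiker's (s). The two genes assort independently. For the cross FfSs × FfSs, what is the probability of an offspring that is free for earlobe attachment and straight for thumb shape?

Dihybrid cross FfSs × FfSs — consider each gene separately:
earlobe attachment: Ff × Ff → 1 FF, 2 Ff, 1 ff → 3 F_ : 1 ff (out of 4)
thumb shape: Ss × Ss → 1 SS, 2 Ss, 1 ss → 3 S_ : 1 ss (out of 4)
Looking for: free (F_) and straight (S_)
P(free) = 3/4, P(straight) = 3/4
P(both) = 3/4 × 3/4 = 9/16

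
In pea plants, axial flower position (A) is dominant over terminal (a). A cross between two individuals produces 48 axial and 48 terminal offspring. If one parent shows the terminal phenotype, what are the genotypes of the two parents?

Observed offspring: 48 axial, 48 terminal
The observed ratio simplifies to 1:1. One parent shows terminal, so its genotype must be aa. A 1:1 offspring split requires the other parent to be heterozygous (Aa).
Parent genotypes: aa × Aa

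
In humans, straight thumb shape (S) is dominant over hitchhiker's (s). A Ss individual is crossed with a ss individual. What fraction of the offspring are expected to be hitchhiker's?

Punnett square for Ss × ss:
Offspring genotypes: 2 Ss, 2 ss
straight: 2, hitchhiker's: 2
hitchhiker's: 2 out of 4
Probability: 2/4 = 1/2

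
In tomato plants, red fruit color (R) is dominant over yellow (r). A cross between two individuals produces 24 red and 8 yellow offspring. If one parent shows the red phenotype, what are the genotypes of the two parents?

Observed offspring: 24 red, 8 yellow
The observed ratio simplifies to 3:1. Yellow (rr) offspring appear, so each parent must contribute one r allele. The parent stated to show red carries R, so it is Rr. The other parent is then either Rr or rr: Rr × rr would give a 1:1 split, whereas Rr × Rr gives 3:1 — matching the data. So both parents are heterozygous (Rr × Rr).
Parent genotypes: Rr × Rr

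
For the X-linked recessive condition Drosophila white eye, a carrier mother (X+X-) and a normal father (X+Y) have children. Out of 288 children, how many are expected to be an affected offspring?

Cross: X+X- × X+Y
Offspring: 1 X+X+, 1 X+Y, 1 X+X-, 1 X-Y
Probability of an affected offspring: 1/4
Expected count = 1/4 × 288 = 72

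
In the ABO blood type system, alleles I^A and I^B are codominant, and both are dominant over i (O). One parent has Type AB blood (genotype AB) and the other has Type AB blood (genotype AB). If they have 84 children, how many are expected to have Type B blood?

Cross: AB × AB
Possible offspring genotypes: 1 AA, 2 AB, 1 BB
Blood type counts: 1 Type A, 2 Type AB, 1 Type B
Probability of Type B: 1/4
Expected count = 1/4 × 84 = 21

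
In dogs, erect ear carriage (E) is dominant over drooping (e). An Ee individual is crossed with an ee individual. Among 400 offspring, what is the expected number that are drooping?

Punnett square for Ee × ee:
Offspring genotypes: 2 Ee, 2 ee
erect: 2, drooping: 2
drooping: 2 out of 4 → fraction 1/2
Expected count = 1/2 × 400 = 200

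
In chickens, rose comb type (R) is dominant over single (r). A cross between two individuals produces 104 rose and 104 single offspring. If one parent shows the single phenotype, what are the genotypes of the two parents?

Observed offspring: 104 rose, 104 single
The observed ratio simplifies to 1:1. One parent shows single, so its genotype must be rr. A 1:1 offspring split requires the other parent to be heterozygous (Rr).
Parent genotypes: rr × Rr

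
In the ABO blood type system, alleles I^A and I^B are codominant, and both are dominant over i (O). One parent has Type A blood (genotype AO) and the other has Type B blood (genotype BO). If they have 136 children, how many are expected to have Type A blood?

Cross: AO × BO
Possible offspring genotypes: 1 AB, 1 AO, 1 BO, 1 OO
Blood type counts: 1 Type AB, 1 Type A, 1 Type B, 1 Type O
Probability of Type A: 1/4
Expected count = 1/4 × 136 = 34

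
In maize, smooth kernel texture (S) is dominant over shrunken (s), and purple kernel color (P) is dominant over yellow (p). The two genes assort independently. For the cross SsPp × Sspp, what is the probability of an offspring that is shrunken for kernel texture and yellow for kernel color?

Dihybrid cross SsPp × Sspp — consider each gene separately:
kernel texture: Ss × Ss → 1 SS, 2 Ss, 1 ss → 3 S_ : 1 ss (out of 4)
kernel color: Pp × pp → 2 Pp, 2 pp → 2 P_ : 2 pp (out of 4)
Looking for: shrunken (ss) and yellow (pp)
P(shrunken) = 1/4, P(yellow) = 2/4
P(both) = 1/4 × 2/4 = 2/16 = 1/8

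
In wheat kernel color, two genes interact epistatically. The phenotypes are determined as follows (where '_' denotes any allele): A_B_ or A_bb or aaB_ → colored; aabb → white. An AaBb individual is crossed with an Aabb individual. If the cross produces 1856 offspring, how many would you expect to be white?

Cross: AaBb × Aabb — consider each gene separately:
A gene: Aa × Aa → 1 AA, 2 Aa, 1 aa → 3 A_ : 1 aa (out of 4)
B gene: Bb × bb → 2 Bb, 2 bb → 2 B_ : 2 bb (out of 4)
Genotype classes (out of 4 × 4 = 16): A_B_ = 3×2 = 6; A_bb = 3×2 = 6; aaB_ = 1×2 = 2; aabb = 1×2 = 2
Apply the phenotype rules: A_B_ (6) + A_bb (6) + aaB_ (2) → colored; aabb (2) → white
Phenotype counts (out of 16): 14 colored, 2 white
white: 2 out of 16 → fraction 1/8
Expected count = 1/8 × 1856 = 232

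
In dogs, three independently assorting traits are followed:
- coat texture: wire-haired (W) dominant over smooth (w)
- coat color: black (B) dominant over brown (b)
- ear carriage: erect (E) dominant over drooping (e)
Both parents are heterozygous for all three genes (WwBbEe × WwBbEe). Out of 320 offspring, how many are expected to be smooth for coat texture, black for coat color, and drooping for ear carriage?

Trihybrid cross: WwBbEe × WwBbEe
Each trait segregates independently with a 3:1 phenotypic ratio, so each gene contributes 3/4 (dominant) or 1/4 (recessive).
Target: smooth (coat texture), black (coat color), drooping (ear carriage)
Probability = product of independent per-trait probabilities
= 1/4 × 3/4 × 1/4 = 3/64
Expected count = 3/64 × 320 = 15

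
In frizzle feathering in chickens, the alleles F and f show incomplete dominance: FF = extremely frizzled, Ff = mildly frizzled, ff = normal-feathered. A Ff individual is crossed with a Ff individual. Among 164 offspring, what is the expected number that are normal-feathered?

Punnett square for Ff × Ff:
Offspring genotypes: 1 FF, 2 Ff, 1 ff
Phenotype counts: 1 extremely frizzled, 2 mildly frizzled, 1 normal-feathered
normal-feathered: 1 out of 4 → fraction 1/4
Expected count = 1/4 × 164 = 41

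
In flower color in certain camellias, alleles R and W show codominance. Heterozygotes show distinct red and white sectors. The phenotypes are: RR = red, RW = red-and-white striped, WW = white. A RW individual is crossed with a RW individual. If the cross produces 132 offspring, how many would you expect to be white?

Punnett square for RW × RW:
Offspring genotypes: 1 RR, 2 RW, 1 WW
Phenotype counts: 1 red, 2 red-and-white striped, 1 white
white: 1 out of 4 → fraction 1/4
Expected count = 1/4 × 132 = 33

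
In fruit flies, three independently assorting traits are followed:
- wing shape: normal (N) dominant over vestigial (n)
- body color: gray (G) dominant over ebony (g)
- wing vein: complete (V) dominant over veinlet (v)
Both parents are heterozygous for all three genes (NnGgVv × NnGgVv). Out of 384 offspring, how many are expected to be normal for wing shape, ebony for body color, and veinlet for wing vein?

Trihybrid cross: NnGgVv × NnGgVv
Each trait segregates independently with a 3:1 phenotypic ratio, so each gene contributes 3/4 (dominant) or 1/4 (recessive).
Target: normal (wing shape), ebony (body color), veinlet (wing vein)
Probability = product of independent per-trait probabilities
= 3/4 × 1/4 × 1/4 = 3/64
Expected count = 3/64 × 384 = 18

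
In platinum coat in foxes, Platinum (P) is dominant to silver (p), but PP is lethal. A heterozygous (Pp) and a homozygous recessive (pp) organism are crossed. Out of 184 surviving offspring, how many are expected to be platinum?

Cross: Pp × pp
Punnett square offspring (before lethality): 2 Pp, 2 pp
No PP offspring are produced in this cross.
platinum: 2 out of 4 → fraction 1/2
Expected count = 1/2 × 184 = 92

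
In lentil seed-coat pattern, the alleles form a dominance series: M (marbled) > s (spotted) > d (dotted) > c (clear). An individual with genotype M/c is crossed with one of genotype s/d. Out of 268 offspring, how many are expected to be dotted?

Cross: M/c × s/d
Allele dominance: M > s > d > c
Offspring genotypes: 1 M/s, 1 M/d, 1 s/c, 1 d/c
Phenotype counts: 2 marbled, 1 spotted, 1 dotted
dotted: 1 out of 4 → fraction 1/4
Expected count = 1/4 × 268 = 67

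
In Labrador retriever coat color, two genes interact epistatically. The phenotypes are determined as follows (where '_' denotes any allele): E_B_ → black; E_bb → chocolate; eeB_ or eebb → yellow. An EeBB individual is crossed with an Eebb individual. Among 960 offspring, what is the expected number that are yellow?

Cross: EeBB × Eebb — consider each gene separately:
E gene: Ee × Ee → 1 EE, 2 Ee, 1 ee → 3 E_ : 1 ee (out of 4)
B gene: BB × bb → 4 Bb → 4 B_ (out of 4)
Genotype classes (out of 4 × 4 = 16): E_B_ = 3×4 = 12; eeB_ = 1×4 = 4
Apply the phenotype rules: E_B_ (12) → black; eeB_ (4) → yellow
Phenotype counts (out of 16): 12 black, 4 yellow
yellow: 4 out of 16 → fraction 1/4
Expected count = 1/4 × 960 = 240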